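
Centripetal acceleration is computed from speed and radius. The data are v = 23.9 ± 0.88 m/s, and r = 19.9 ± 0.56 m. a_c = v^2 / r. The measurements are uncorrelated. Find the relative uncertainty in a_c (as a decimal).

0.0788

Products/powers → add relative errors in quadrature, weighted by exponent:
  (2·δv/v)² = (2×0.0368)² = 0.00542;  (-1·δr/r)² = (-1×0.0281)² = 0.000792
δa_c/a_c = √(0.00621) = 0.0788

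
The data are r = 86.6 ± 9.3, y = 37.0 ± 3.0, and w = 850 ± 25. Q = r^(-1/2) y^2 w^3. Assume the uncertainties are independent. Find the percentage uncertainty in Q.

Relative error in a monomial: (δQ/Q)² = Σ (nᵢ · δxᵢ/xᵢ)².
  (−½·δr/r)² = (-0.5×0.107)² = 0.00288;  (2·δy/y)² = (2×0.0811)² = 0.0263;  (3·δw/w)² = (3×0.0294)² = 0.00779
δQ/Q = √(0.0370) = 0.192

19.2%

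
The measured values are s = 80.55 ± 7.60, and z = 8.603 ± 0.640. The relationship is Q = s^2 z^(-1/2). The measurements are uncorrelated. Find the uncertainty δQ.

425

Products/powers → add relative errors in quadrature, weighted by exponent:
  (2·δs/s)² = (2×0.0944)² = 0.0356;  (−½·δz/z)² = (-0.5×0.0744)² = 0.00138
δQ/Q = √(0.0370) = 0.192
Q = 2212, so δQ = 0.192 × 2212 = 425.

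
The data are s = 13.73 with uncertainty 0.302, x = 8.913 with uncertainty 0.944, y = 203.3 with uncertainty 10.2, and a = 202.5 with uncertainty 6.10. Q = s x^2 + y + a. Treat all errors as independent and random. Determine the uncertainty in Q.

233

Let p = s·x^2 = 1091. δp/p = √((1·δs/s)² + (2·δx/x)²) = √(0.000484 + 0.0449) = 0.213, so δp = 232.
Q = p + y + a: δQ = √(δp² + δy² + δa²) = √(54000 + 104 + 37.2) = 233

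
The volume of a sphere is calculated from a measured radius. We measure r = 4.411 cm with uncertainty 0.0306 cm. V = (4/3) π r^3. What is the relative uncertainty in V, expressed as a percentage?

2.08%

V ∝ r^3, so δV/V = |3| · δr/r = 3 × 0.00694 = 0.0208.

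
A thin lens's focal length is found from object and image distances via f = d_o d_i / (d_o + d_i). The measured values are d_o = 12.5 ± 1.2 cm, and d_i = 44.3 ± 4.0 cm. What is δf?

∂f/∂d_o = (d_i/(d_o+d_i))² = 0.608;  ∂f/∂d_i = (d_o/(d_o+d_i))² = 0.0484
δf = √((∂f/∂d_o · δd_o)² + (∂f/∂d_i · δd_i)²) = √(0.533 + 0.0375) = 0.755 cm

0.755 cm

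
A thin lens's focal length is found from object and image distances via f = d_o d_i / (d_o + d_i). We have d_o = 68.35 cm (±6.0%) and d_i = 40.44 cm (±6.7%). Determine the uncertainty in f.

1.21 cm

∂f/∂d_o = (d_i/(d_o+d_i))² = 0.138;  ∂f/∂d_i = (d_o/(d_o+d_i))² = 0.395
δf = √((∂f/∂d_o · δd_o)² + (∂f/∂d_i · δd_i)²) = √(0.321 + 1.14) = 1.21 cm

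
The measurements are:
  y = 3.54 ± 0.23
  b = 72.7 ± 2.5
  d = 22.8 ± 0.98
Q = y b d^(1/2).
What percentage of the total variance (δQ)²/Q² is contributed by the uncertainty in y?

(δQ/Q)² = (1·δy/y)² + (1·δb/b)² + (½·δd/d)²
  y term: (1×0.0650)² = 0.00422
  b term: (1×0.0344)² = 0.00118
  d term: (0.5×0.0430)² = 0.000462
Total = 0.00587. Share from y = 0.00422/0.00587 = 0.720.

72.0%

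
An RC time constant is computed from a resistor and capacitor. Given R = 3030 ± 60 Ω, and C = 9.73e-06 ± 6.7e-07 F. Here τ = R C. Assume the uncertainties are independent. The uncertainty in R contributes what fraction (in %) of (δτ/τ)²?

7.64%

(δτ/τ)² = (1·δR/R)² + (1·δC/C)²
  R term: (1×0.0198)² = 0.000392
  C term: (1×0.0689)² = 0.00474
Total = 0.00513. Share from R = 0.000392/0.00513 = 0.0764.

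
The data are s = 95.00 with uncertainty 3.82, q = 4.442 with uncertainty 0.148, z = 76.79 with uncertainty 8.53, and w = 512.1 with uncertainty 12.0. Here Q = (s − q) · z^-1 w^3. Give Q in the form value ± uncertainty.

(1.584 ± 0.219) × 10^8

Let u = s − q = 90.56. δu = √(δs² + δq²) = √(14.6 + 0.0219) = 3.82, so δu/u = 0.0422.
Q is then a monomial in u, z, w:
δQ/Q = √((δu/u)² + (-1·δz/z)² + (3·δw/w)²) = √(0.00178 + 0.0123 + 0.00494) = 0.138
Q = 1.584e+08, so δQ = 0.138 × 1.584e+08 = 2.19e+07.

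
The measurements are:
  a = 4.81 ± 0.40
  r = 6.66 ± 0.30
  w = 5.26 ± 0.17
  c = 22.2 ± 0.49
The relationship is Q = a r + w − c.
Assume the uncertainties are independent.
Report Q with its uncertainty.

15.1 ± 3.07

Let p = a·r = 32.0. δp/p = √((1·δa/a)² + (1·δr/r)²) = √(0.00692 + 0.00203) = 0.0946, so δp = 3.03.
Q = p + w − c: δQ = √(δp² + δw² + δc²) = √(9.18 + 0.0289 + 0.240) = 3.07
Q = 15.1.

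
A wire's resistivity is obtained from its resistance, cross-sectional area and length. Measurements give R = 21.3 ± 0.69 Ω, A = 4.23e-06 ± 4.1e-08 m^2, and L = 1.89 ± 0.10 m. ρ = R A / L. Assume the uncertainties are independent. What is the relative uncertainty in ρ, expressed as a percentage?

For a monomial ρ ∝ R, A, L^-1, fractional errors add in quadrature:
  (1·δR/R)² = (1×0.0324)² = 0.00105;  (1·δA/A)² = (1×0.00969)² = 9.39e-05;  (-1·δL/L)² = (-1×0.0529)² = 0.00280
δρ/ρ = √(0.00394) = 0.0628

6.28%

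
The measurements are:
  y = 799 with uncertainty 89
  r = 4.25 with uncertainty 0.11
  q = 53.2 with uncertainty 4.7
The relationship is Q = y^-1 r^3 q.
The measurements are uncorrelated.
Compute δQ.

Since Q is a product/quotient, work with relative uncertainties:
  (-1·δy/y)² = (-1×0.111)² = 0.0124;  (3·δr/r)² = (3×0.0259)² = 0.00603;  (1·δq/q)² = (1×0.0883)² = 0.00780
δQ/Q = √(0.0262) = 0.162
Q = 5.11, so δQ = 0.162 × 5.11 = 0.828.

0.828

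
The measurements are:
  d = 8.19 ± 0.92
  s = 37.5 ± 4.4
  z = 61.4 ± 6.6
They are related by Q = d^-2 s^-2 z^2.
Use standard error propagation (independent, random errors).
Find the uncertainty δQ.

0.0156

Products/powers → add relative errors in quadrature, weighted by exponent:
  (-2·δd/d)² = (-2×0.112)² = 0.0505;  (-2·δs/s)² = (-2×0.117)² = 0.0551;  (2·δz/z)² = (2×0.107)² = 0.0462
δQ/Q = √(0.152) = 0.390
Q = 0.0400, so δQ = 0.390 × 0.0400 = 0.0156.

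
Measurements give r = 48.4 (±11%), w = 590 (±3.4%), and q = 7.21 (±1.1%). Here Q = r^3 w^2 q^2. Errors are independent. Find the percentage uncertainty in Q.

33.8%

Q is a product of powers, so relative uncertainties combine in quadrature:
  (3·δr/r)² = (3×0.110)² = 0.109;  (2·δw/w)² = (2×0.0340)² = 0.00462;  (2·δq/q)² = (2×0.0110)² = 0.000484
δQ/Q = √(0.114) = 0.338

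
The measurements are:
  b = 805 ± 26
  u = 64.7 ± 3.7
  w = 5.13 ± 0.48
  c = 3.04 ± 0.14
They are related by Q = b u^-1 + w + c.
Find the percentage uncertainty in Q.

Let p = b·u^-1 = 12.4. δp/p = √((1·δb/b)² + (-1·δu/u)²) = √(0.00104 + 0.00327) = 0.0657, so δp = 0.817.
Q = p + w + c: δQ = √(δp² + δw² + δc²) = √(0.668 + 0.230 + 0.0196) = 0.958
Q = 20.6, so δQ/Q = 0.958/20.6 = 0.0465.

4.65%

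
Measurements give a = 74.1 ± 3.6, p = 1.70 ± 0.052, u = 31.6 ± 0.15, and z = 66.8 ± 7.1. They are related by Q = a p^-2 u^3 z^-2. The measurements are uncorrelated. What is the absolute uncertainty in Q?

For a monomial Q ∝ a, p^-2, u^3, z^-2, fractional errors add in quadrature:
  (1·δa/a)² = (1×0.0486)² = 0.00236;  (-2·δp/p)² = (-2×0.0306)² = 0.00374;  (3·δu/u)² = (3×0.00475)² = 0.000203;  (-2·δz/z)² = (-2×0.106)² = 0.0452
δQ/Q = √(0.0515) = 0.227
Q = 181, so δQ = 0.227 × 181 = 41.1.

41.1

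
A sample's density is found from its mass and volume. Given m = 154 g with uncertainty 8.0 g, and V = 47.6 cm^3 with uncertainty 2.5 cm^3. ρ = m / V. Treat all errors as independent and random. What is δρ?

0.239 g/cm^3

Relative error in a monomial: (δρ/ρ)² = Σ (nᵢ · δxᵢ/xᵢ)².
  (1·δm/m)² = (1×0.0519)² = 0.00270;  (-1·δV/V)² = (-1×0.0525)² = 0.00276
δρ/ρ = √(0.00546) = 0.0739
ρ = 3.24 g/cm^3, so δρ = 0.0739 × 3.24 = 0.239 g/cm^3.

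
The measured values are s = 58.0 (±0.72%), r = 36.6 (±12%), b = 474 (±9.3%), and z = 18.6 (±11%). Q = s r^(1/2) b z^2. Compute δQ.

1.42e+07

Relative error in a monomial: (δQ/Q)² = Σ (nᵢ · δxᵢ/xᵢ)².
  (1·δs/s)² = (1×0.00720)² = 5.18e-05;  (½·δr/r)² = (0.5×0.120)² = 0.00360;  (1·δb/b)² = (1×0.0930)² = 0.00865;  (2·δz/z)² = (2×0.110)² = 0.0484
δQ/Q = √(0.0607) = 0.246
Q = 5.75e+07, so δQ = 0.246 × 5.75e+07 = 1.42e+07.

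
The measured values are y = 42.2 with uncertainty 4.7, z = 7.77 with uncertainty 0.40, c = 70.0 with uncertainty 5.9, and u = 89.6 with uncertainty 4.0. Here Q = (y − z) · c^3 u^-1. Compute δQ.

38400

Let w = y − z = 34.4. δw = √(δy² + δz²) = √(22.1 + 0.160) = 4.72, so δw/w = 0.137.
Q is then a monomial in w, c, u:
δQ/Q = √((δw/w)² + (3·δc/c)² + (-1·δu/u)²) = √(0.0188 + 0.0639 + 0.00199) = 0.291
Q = 1.32e+05, so δQ = 0.291 × 1.32e+05 = 38400.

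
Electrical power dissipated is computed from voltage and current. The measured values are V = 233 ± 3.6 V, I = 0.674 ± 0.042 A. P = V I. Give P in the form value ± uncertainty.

Products/powers → add relative errors in quadrature, weighted by exponent:
  (1·δV/V)² = (1×0.0155)² = 0.000239;  (1·δI/I)² = (1×0.0623)² = 0.00388
δP/P = √(0.00412) = 0.0642
P = 157 W, so δP = 0.0642 × 157 = 10.1 W.

157 ± 10.1 W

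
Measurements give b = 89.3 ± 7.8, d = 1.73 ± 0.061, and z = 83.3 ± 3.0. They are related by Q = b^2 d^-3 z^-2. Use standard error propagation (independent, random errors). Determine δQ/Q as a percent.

Each factor contributes (exponent × relative error)² to (δQ/Q)²:
  (2·δb/b)² = (2×0.0873)² = 0.0305;  (-3·δd/d)² = (-3×0.0353)² = 0.0112;  (-2·δz/z)² = (-2×0.0360)² = 0.00519
δQ/Q = √(0.0469) = 0.217

21.7%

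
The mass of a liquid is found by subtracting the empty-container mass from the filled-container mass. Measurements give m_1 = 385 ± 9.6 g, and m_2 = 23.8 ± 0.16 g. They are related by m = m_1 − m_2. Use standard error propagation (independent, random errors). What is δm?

9.60 g

m is a linear combination, so absolute uncertainties add in quadrature:
  (δm_1)² = 92.2;  (δm_2)² = 0.0256
δm = √(92.2) = 9.60 g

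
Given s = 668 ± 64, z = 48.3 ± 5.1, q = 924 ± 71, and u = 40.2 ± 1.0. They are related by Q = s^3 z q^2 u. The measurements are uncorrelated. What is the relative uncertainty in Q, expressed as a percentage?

34.4%

For a monomial Q ∝ s^3, z, q^2, u, fractional errors add in quadrature:
  (3·δs/s)² = (3×0.0958)² = 0.0826;  (1·δz/z)² = (1×0.106)² = 0.0111;  (2·δq/q)² = (2×0.0768)² = 0.0236;  (1·δu/u)² = (1×0.0249)² = 0.000619
δQ/Q = √(0.118) = 0.344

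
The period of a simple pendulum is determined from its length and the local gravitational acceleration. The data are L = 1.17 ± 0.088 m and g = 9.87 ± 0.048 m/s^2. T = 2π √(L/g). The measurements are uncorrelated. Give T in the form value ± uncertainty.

For a monomial T ∝ L^(1/2), g^(-1/2), fractional errors add in quadrature:
  (½·δL/L)² = (0.5×0.0752)² = 0.00141;  (−½·δg/g)² = (-0.5×0.00486)² = 5.91e-06
δT/T = √(0.00142) = 0.0377
T = 2.16 s, so δT = 0.0377 × 2.16 = 0.0815 s.

2.16 ± 0.0815 s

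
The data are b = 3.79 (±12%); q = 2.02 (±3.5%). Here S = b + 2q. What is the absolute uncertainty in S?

0.476

S is a linear combination, so absolute uncertainties add in quadrature:
  (δb)² = 0.207;  (2·δq)² = 0.0200
δS = √(0.227) = 0.476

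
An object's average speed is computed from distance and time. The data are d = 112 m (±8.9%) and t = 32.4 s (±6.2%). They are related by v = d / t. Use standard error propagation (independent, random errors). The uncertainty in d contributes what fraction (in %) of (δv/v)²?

(δv/v)² = (1·δd/d)² + (-1·δt/t)²
  d term: (1×0.0890)² = 0.00792
  t term: (-1×0.0620)² = 0.00384
Total = 0.0118. Share from d = 0.00792/0.0118 = 0.673.

67.3%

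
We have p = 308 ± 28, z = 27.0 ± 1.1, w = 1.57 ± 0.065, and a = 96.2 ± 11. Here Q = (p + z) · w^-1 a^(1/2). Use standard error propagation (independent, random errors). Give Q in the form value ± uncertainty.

Let u = p + z = 335. δu = √(δp² + δz²) = √(784 + 1.21) = 28.0, so δu/u = 0.0836.
Q is then a monomial in u, w, a:
δQ/Q = √((δu/u)² + (-1·δw/w)² + (½·δa/a)²) = √(0.00700 + 0.00171 + 0.00327) = 0.109
Q = 2090, so δQ = 0.109 × 2090 = 229.

2090 ± 229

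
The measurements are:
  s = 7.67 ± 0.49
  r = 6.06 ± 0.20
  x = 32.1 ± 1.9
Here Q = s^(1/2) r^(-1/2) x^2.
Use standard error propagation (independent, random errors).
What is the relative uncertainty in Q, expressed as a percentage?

Q is a product of powers, so relative uncertainties combine in quadrature:
  (½·δs/s)² = (0.5×0.0639)² = 0.00102;  (−½·δr/r)² = (-0.5×0.0330)² = 0.000272;  (2·δx/x)² = (2×0.0592)² = 0.0140
δQ/Q = √(0.0153) = 0.124

12.4%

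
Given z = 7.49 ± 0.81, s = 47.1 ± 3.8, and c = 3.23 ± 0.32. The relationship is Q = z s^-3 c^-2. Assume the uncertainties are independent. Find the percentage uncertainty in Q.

33.1%

Since Q is a product/quotient, work with relative uncertainties:
  (1·δz/z)² = (1×0.108)² = 0.0117;  (-3·δs/s)² = (-3×0.0807)² = 0.0586;  (-2·δc/c)² = (-2×0.0991)² = 0.0393
δQ/Q = √(0.110) = 0.331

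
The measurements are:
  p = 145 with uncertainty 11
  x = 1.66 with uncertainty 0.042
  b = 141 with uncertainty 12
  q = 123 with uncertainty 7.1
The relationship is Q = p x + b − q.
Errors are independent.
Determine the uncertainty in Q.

23.8

Let w = p·x = 241. δw/w = √((1·δp/p)² + (1·δx/x)²) = √(0.00576 + 0.000640) = 0.0800, so δw = 19.2.
Q = w + b − q: δQ = √(δw² + δb² + δq²) = √(371 + 144 + 50.4) = 23.8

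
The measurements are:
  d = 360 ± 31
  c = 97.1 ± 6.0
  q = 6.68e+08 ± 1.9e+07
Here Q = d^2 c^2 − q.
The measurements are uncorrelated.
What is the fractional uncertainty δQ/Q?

Let p = d^2·c^2 = 1.22e+09. δp/p = √((2·δd/d)² + (2·δc/c)²) = √(0.0297 + 0.0153) = 0.212, so δp = 2.59e+08.
Q = p − q: δQ = √(δp² + δq²) = √(6.71e+16 + 3.61e+14) = 2.6e+08
Q = 5.54e+08, so δQ/Q = 2.6e+08/5.54e+08 = 0.469.

0.469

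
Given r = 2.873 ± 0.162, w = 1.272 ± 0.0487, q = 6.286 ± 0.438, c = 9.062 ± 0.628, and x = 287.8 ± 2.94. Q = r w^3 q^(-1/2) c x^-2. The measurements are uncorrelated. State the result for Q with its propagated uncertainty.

(2.580 ± 0.390) × 10^-4

Each factor contributes (exponent × relative error)² to (δQ/Q)²:
  (1·δr/r)² = (1×0.0564)² = 0.00318;  (3·δw/w)² = (3×0.0383)² = 0.0132;  (−½·δq/q)² = (-0.5×0.0697)² = 0.00121;  (1·δc/c)² = (1×0.0693)² = 0.00480;  (-2·δx/x)² = (-2×0.0102)² = 0.000417
δQ/Q = √(0.0228) = 0.151
Q = 0.0002580, so δQ = 0.151 × 0.0002580 = 3.9e-05.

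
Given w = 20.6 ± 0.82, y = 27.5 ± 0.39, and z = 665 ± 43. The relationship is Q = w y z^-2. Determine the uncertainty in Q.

0.000174

For a monomial Q ∝ w, y, z^-2, fractional errors add in quadrature:
  (1·δw/w)² = (1×0.0398)² = 0.00158;  (1·δy/y)² = (1×0.0142)² = 0.000201;  (-2·δz/z)² = (-2×0.0647)² = 0.0167
δQ/Q = √(0.0185) = 0.136
Q = 0.00128, so δQ = 0.136 × 0.00128 = 0.000174.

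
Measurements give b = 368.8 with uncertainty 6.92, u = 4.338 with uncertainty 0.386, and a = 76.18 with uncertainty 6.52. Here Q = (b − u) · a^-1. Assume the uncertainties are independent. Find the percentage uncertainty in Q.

Let w = b − u = 364.5. δw = √(δb² + δu²) = √(47.9 + 0.149) = 6.93, so δw/w = 0.0190.
Q is then a monomial in w, a:
δQ/Q = √((δw/w)² + (-1·δa/a)²) = √(0.000362 + 0.00733) = 0.0877

8.77%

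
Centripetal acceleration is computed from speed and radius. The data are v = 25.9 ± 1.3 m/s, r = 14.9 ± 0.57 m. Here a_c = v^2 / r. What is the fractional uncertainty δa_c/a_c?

For a monomial a_c ∝ v^2, r^-1, fractional errors add in quadrature:
  (2·δv/v)² = (2×0.0502)² = 0.0101;  (-1·δr/r)² = (-1×0.0383)² = 0.00146
δa_c/a_c = √(0.0115) = 0.107

0.107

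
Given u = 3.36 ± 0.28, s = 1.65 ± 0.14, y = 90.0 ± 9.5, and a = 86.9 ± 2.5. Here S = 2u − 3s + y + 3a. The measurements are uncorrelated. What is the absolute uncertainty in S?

Each term contributes (cᵢ δxᵢ)² to (δS)²:
  (2·δu)² = 0.314;  (3·δs)² = 0.176;  (δy)² = 90.2;  (3·δa)² = 56.2
δS = √(147) = 12.1

12.1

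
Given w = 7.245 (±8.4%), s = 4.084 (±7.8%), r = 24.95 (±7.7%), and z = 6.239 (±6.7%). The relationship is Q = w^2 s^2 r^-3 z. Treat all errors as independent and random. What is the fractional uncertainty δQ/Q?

Since Q is a product/quotient, work with relative uncertainties:
  (2·δw/w)² = (2×0.0840)² = 0.0282;  (2·δs/s)² = (2×0.0780)² = 0.0243;  (-3·δr/r)² = (-3×0.0770)² = 0.0534;  (1·δz/z)² = (1×0.0670)² = 0.00449
δQ/Q = √(0.110) = 0.332

0.332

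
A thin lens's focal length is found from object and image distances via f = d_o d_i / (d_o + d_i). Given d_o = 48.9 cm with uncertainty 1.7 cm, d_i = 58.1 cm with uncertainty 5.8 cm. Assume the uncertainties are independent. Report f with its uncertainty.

26.6 ± 1.31 cm

∂f/∂d_o = (d_i/(d_o+d_i))² = 0.295;  ∂f/∂d_i = (d_o/(d_o+d_i))² = 0.209
δf = √((∂f/∂d_o · δd_o)² + (∂f/∂d_i · δd_i)²) = √(0.251 + 1.47) = 1.31 cm
f = 26.6 cm.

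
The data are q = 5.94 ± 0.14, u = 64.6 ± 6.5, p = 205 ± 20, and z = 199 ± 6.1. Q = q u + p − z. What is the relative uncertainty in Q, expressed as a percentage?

Let w = q·u = 384. δw/w = √((1·δq/q)² + (1·δu/u)²) = √(0.000555 + 0.0101) = 0.103, so δw = 39.7.
Q = w + p − z: δQ = √(δw² + δp² + δz²) = √(1570 + 400 + 37.2) = 44.8
Q = 390, so δQ/Q = 44.8/390 = 0.115.

11.5%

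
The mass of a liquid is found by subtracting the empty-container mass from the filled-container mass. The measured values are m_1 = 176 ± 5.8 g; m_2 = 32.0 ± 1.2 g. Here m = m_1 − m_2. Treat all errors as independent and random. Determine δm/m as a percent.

Sums and differences: (δm)² = Σ (cᵢ δxᵢ)².
  (δm_1)² = 33.6;  (δm_2)² = 1.44
δm = √(35.1) = 5.92 g
m = 144 g, so δm/m = 5.92/144 = 0.0411.

4.11%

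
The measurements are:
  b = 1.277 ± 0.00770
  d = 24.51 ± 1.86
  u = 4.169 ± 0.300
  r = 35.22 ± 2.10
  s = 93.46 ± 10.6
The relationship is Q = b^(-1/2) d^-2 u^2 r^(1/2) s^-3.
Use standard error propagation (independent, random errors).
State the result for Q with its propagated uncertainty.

For a monomial Q ∝ b^(-1/2), d^-2, u^2, r^(1/2), s^-3, fractional errors add in quadrature:
  (−½·δb/b)² = (-0.5×0.00603)² = 9.09e-06;  (-2·δd/d)² = (-2×0.0759)² = 0.0230;  (2·δu/u)² = (2×0.0720)² = 0.0207;  (½·δr/r)² = (0.5×0.0596)² = 0.000889;  (-3·δs/s)² = (-3×0.113)² = 0.116
δQ/Q = √(0.160) = 0.401
Q = 1.861e-07, so δQ = 0.401 × 1.861e-07 = 7.45e-08.

(1.861 ± 0.745) × 10^-7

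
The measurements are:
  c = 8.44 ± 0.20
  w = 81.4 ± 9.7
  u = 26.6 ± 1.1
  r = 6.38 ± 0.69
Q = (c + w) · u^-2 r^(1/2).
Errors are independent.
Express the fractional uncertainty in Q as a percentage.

14.6%

Let h = c + w = 89.8. δh = √(δc² + δw²) = √(0.0400 + 94.1) = 9.70, so δh/h = 0.108.
Q is then a monomial in h, u, r:
δQ/Q = √((δh/h)² + (-2·δu/u)² + (½·δr/r)²) = √(0.0117 + 0.00684 + 0.00292) = 0.146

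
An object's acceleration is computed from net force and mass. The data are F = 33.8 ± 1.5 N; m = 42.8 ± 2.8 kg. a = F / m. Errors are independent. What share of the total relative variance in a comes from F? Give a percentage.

(δa/a)² = (1·δF/F)² + (-1·δm/m)²
  F term: (1×0.0444)² = 0.00197
  m term: (-1×0.0654)² = 0.00428
Total = 0.00625. Share from F = 0.00197/0.00625 = 0.315.

31.5%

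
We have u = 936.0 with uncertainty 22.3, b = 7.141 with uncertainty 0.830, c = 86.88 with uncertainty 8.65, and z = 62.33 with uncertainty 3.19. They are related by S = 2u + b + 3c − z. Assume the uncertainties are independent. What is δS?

Each term contributes (cᵢ δxᵢ)² to (δS)²:
  (2·δu)² = 1990;  (δb)² = 0.689;  (3·δc)² = 673;  (δz)² = 10.2
δS = √(2670) = 51.7

51.7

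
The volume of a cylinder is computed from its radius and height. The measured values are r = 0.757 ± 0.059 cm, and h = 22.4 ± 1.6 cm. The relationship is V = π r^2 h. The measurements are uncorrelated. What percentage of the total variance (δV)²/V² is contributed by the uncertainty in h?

17.4%

(δV/V)² = (2·δr/r)² + (1·δh/h)²
  r term: (2×0.0779)² = 0.0243
  h term: (1×0.0714)² = 0.00510
Total = 0.0294. Share from h = 0.00510/0.0294 = 0.174.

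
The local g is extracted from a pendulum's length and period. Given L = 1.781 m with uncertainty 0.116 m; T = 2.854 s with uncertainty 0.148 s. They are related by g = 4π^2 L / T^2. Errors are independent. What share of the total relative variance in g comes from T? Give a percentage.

(δg/g)² = (1·δL/L)² + (-2·δT/T)²
  L term: (1×0.0651)² = 0.00424
  T term: (-2×0.0519)² = 0.0108
Total = 0.0150. Share from T = 0.0108/0.0150 = 0.717.

71.7%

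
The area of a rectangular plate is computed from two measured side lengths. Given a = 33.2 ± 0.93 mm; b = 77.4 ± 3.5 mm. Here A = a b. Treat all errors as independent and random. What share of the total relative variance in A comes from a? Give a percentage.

(δA/A)² = (1·δa/a)² + (1·δb/b)²
  a term: (1×0.0280)² = 0.000785
  b term: (1×0.0452)² = 0.00204
Total = 0.00283. Share from a = 0.000785/0.00283 = 0.277.

27.7%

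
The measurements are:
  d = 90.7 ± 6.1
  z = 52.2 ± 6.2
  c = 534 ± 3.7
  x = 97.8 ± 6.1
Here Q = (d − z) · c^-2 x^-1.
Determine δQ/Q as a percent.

23.5%

Let u = d − z = 38.5. δu = √(δd² + δz²) = √(37.2 + 38.4) = 8.70, so δu/u = 0.226.
Q is then a monomial in u, c, x:
δQ/Q = √((δu/u)² + (-2·δc/c)² + (-1·δx/x)²) = √(0.0510 + 0.000192 + 0.00389) = 0.235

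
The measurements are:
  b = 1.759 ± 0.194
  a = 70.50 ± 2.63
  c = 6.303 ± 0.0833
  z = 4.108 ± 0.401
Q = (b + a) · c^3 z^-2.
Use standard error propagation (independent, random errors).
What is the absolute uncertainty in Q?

Let u = b + a = 72.26. δu = √(δb² + δa²) = √(0.0376 + 6.92) = 2.64, so δu/u = 0.0365.
Q is then a monomial in u, c, z:
δQ/Q = √((δu/u)² + (3·δc/c)² + (-2·δz/z)²) = √(0.00133 + 0.00157 + 0.0381) = 0.203
Q = 1072, so δQ = 0.203 × 1072 = 217.

217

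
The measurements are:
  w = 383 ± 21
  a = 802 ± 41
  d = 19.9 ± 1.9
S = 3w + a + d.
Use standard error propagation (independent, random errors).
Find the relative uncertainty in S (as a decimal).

S is a linear combination, so absolute uncertainties add in quadrature:
  (3·δw)² = 3970;  (δa)² = 1680;  (δd)² = 3.61
δS = √(5650) = 75.2
S = 1970, so δS/S = 75.2/1970 = 0.0382.

0.0382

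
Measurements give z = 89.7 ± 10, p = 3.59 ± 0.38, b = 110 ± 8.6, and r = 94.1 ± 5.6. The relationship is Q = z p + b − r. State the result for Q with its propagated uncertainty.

338 ± 50.6

Let w = z·p = 322. δw/w = √((1·δz/z)² + (1·δp/p)²) = √(0.0124 + 0.0112) = 0.154, so δw = 49.5.
Q = w + b − r: δQ = √(δw² + δb² + δr²) = √(2450 + 74.0 + 31.4) = 50.6
Q = 338.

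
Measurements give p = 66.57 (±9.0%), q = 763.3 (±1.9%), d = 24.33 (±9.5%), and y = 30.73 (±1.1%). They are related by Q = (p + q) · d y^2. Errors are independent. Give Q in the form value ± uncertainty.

(1.907 ± 0.189) × 10^7

Let u = p + q = 829.9. δu = √(δp² + δq²) = √(35.9 + 210) = 15.7, so δu/u = 0.0189.
Q is then a monomial in u, d, y:
δQ/Q = √((δu/u)² + (1·δd/d)² + (2·δy/y)²) = √(0.000358 + 0.00903 + 0.000484) = 0.0993
Q = 1.907e+07, so δQ = 0.0993 × 1.907e+07 = 1.89e+06.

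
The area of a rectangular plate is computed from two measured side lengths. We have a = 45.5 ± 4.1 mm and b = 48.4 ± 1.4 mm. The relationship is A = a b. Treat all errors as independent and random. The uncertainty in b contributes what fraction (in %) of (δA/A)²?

(δA/A)² = (1·δa/a)² + (1·δb/b)²
  a term: (1×0.0901)² = 0.00812
  b term: (1×0.0289)² = 0.000837
Total = 0.00896. Share from b = 0.000837/0.00896 = 0.0934.

9.34%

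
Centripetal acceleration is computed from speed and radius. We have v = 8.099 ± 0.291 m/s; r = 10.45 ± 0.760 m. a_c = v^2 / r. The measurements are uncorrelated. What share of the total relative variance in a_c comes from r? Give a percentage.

(δa_c/a_c)² = (2·δv/v)² + (-1·δr/r)²
  v term: (2×0.0359)² = 0.00516
  r term: (-1×0.0727)² = 0.00529
Total = 0.0105. Share from r = 0.00529/0.0105 = 0.506.

50.6%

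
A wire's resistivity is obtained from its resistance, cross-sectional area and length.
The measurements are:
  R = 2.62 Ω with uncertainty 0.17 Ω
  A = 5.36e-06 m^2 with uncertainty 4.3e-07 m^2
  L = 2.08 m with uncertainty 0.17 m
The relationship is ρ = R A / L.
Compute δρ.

8.89e-07 Ω·m

Relative error in a monomial: (δρ/ρ)² = Σ (nᵢ · δxᵢ/xᵢ)².
  (1·δR/R)² = (1×0.0649)² = 0.00421;  (1·δA/A)² = (1×0.0802)² = 0.00644;  (-1·δL/L)² = (-1×0.0817)² = 0.00668
δρ/ρ = √(0.0173) = 0.132
ρ = 6.75e-06 Ω·m, so δρ = 0.132 × 6.75e-06 = 8.89e-07 Ω·m.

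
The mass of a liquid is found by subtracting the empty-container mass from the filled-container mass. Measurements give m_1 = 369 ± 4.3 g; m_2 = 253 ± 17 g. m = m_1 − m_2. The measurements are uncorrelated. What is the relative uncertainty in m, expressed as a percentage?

m is a linear combination, so absolute uncertainties add in quadrature:
  (δm_1)² = 18.5;  (δm_2)² = 289
δm = √(307) = 17.5 g
m = 116 g, so δm/m = 17.5/116 = 0.151.

15.1%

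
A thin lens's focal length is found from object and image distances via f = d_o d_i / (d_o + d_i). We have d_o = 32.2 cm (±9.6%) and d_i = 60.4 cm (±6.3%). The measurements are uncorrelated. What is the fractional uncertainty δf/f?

∂f/∂d_o = (d_i/(d_o+d_i))² = 0.425;  ∂f/∂d_i = (d_o/(d_o+d_i))² = 0.121
δf = √((∂f/∂d_o · δd_o)² + (∂f/∂d_i · δd_i)²) = √(1.73 + 0.212) = 1.39 cm
f = 21.0 cm, so δf/f = 1.39/21.0 = 0.0663.

0.0663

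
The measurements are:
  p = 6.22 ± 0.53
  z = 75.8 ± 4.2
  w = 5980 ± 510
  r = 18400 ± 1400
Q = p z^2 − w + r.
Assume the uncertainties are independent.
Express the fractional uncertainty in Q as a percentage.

10.8%

Let h = p·z^2 = 35700. δh/h = √((1·δp/p)² + (2·δz/z)²) = √(0.00726 + 0.0123) = 0.140, so δh = 5000.
Q = h − w + r: δQ = √(δh² + δw² + δr²) = √(2.5e+07 + 2.6e+05 + 1.96e+06) = 5210
Q = 48200, so δQ/Q = 5210/48200 = 0.108.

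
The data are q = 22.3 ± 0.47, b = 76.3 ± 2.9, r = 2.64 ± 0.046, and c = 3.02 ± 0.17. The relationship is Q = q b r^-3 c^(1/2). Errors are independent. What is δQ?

Q is a product of powers, so relative uncertainties combine in quadrature:
  (1·δq/q)² = (1×0.0211)² = 0.000444;  (1·δb/b)² = (1×0.0380)² = 0.00144;  (-3·δr/r)² = (-3×0.0174)² = 0.00273;  (½·δc/c)² = (0.5×0.0563)² = 0.000792
δQ/Q = √(0.00541) = 0.0736
Q = 161, so δQ = 0.0736 × 161 = 11.8.

11.8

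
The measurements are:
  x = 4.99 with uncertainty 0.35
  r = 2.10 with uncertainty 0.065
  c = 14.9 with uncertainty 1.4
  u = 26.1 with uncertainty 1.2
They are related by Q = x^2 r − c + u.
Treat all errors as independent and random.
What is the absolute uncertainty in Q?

7.73

Let p = x^2·r = 52.3. δp/p = √((2·δx/x)² + (1·δr/r)²) = √(0.0197 + 0.000958) = 0.144, so δp = 7.51.
Q = p − c + u: δQ = √(δp² + δc² + δu²) = √(56.4 + 1.96 + 1.44) = 7.73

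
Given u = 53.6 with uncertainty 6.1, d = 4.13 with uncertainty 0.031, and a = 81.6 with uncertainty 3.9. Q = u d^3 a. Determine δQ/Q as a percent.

12.5%

Products/powers → add relative errors in quadrature, weighted by exponent:
  (1·δu/u)² = (1×0.114)² = 0.0130;  (3·δd/d)² = (3×0.00751)² = 0.000507;  (1·δa/a)² = (1×0.0478)² = 0.00228
δQ/Q = √(0.0157) = 0.125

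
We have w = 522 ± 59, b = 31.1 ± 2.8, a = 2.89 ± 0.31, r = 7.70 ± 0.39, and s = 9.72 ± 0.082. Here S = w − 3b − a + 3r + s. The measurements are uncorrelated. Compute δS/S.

Sums and differences: (δS)² = Σ (cᵢ δxᵢ)².
  (δw)² = 3480;  (3·δb)² = 70.6;  (δa)² = 0.0961;  (3·δr)² = 1.37;  (δs)² = 0.00672
δS = √(3550) = 59.6
S = 459, so δS/S = 59.6/459 = 0.130.

0.130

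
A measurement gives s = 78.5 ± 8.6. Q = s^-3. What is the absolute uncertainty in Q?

6.79e-07

Q ∝ s^-3, so δQ/Q = |-3| · δs/s = 3 × 0.110 = 0.329.
Q = 2.07e-06, so δQ = 0.329 × 2.07e-06 = 6.79e-07.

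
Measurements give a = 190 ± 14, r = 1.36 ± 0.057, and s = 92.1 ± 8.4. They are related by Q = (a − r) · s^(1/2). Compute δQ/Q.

Let u = a − r = 189. δu = √(δa² + δr²) = √(196 + 0.00325) = 14.0, so δu/u = 0.0742.
Q is then a monomial in u, s:
δQ/Q = √((δu/u)² + (½·δs/s)²) = √(0.00551 + 0.00208) = 0.0871

0.0871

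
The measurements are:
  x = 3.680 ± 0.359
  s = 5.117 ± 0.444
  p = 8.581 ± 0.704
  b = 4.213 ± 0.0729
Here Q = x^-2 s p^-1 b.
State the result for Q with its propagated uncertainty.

0.1855 ± 0.0426

Relative error in a monomial: (δQ/Q)² = Σ (nᵢ · δxᵢ/xᵢ)².
  (-2·δx/x)² = (-2×0.0976)² = 0.0381;  (1·δs/s)² = (1×0.0868)² = 0.00753;  (-1·δp/p)² = (-1×0.0820)² = 0.00673;  (1·δb/b)² = (1×0.0173)² = 0.000299
δQ/Q = √(0.0526) = 0.229
Q = 0.1855, so δQ = 0.229 × 0.1855 = 0.0426.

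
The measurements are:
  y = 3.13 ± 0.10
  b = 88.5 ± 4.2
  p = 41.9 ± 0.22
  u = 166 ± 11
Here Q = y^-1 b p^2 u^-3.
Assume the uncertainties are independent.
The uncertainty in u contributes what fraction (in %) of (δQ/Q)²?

92.1%

(δQ/Q)² = (-1·δy/y)² + (1·δb/b)² + (2·δp/p)² + (-3·δu/u)²
  y term: (-1×0.0319)² = 0.00102
  b term: (1×0.0475)² = 0.00225
  p term: (2×0.00525)² = 0.000110
  u term: (-3×0.0663)² = 0.0395
Total = 0.0429. Share from u = 0.0395/0.0429 = 0.921.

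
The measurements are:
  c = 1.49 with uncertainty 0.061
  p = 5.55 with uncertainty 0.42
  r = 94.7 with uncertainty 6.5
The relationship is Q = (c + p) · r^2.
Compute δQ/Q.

Let u = c + p = 7.04. δu = √(δc² + δp²) = √(0.00372 + 0.176) = 0.424, so δu/u = 0.0603.
Q is then a monomial in u, r:
δQ/Q = √((δu/u)² + (2·δr/r)²) = √(0.00363 + 0.0188) = 0.150

0.150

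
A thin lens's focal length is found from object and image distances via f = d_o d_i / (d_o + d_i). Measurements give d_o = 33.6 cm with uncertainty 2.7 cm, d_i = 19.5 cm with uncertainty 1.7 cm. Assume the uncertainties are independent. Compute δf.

∂f/∂d_o = (d_i/(d_o+d_i))² = 0.135;  ∂f/∂d_i = (d_o/(d_o+d_i))² = 0.400
δf = √((∂f/∂d_o · δd_o)² + (∂f/∂d_i · δd_i)²) = √(0.133 + 0.463) = 0.772 cm

0.772 cm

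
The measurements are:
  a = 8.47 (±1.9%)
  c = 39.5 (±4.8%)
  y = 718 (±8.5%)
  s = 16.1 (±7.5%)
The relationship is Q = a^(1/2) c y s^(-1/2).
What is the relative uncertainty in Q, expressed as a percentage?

Each factor contributes (exponent × relative error)² to (δQ/Q)²:
  (½·δa/a)² = (0.5×0.0190)² = 9.02e-05;  (1·δc/c)² = (1×0.0480)² = 0.00230;  (1·δy/y)² = (1×0.0850)² = 0.00723;  (−½·δs/s)² = (-0.5×0.0750)² = 0.00141
δQ/Q = √(0.0110) = 0.105

10.5%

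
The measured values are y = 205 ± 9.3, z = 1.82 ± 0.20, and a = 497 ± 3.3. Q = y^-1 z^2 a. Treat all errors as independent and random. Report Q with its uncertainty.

8.03 ± 1.80

Each factor contributes (exponent × relative error)² to (δQ/Q)²:
  (-1·δy/y)² = (-1×0.0454)² = 0.00206;  (2·δz/z)² = (2×0.110)² = 0.0483;  (1·δa/a)² = (1×0.00664)² = 4.41e-05
δQ/Q = √(0.0504) = 0.225
Q = 8.03, so δQ = 0.225 × 8.03 = 1.80.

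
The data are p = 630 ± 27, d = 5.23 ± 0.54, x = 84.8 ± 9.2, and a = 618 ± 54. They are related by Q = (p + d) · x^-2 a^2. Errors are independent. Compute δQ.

9510

Let u = p + d = 635. δu = √(δp² + δd²) = √(729 + 0.292) = 27.0, so δu/u = 0.0425.
Q is then a monomial in u, x, a:
δQ/Q = √((δu/u)² + (-2·δx/x)² + (2·δa/a)²) = √(0.00181 + 0.0471 + 0.0305) = 0.282
Q = 33700, so δQ = 0.282 × 33700 = 9510.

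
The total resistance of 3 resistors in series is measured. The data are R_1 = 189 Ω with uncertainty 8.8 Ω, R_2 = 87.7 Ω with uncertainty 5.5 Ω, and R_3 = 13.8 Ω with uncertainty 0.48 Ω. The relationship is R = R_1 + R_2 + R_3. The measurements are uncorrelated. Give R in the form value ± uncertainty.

R is a linear combination, so absolute uncertainties add in quadrature:
  (δR_1)² = 77.4;  (δR_2)² = 30.2;  (δR_3)² = 0.230
δR = √(108) = 10.4 Ω
R = 290 Ω.

290 ± 10.4 Ω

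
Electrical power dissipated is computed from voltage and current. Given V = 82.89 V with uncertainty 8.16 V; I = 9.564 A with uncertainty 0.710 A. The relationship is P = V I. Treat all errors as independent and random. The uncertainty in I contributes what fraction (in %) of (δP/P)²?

36.3%

(δP/P)² = (1·δV/V)² + (1·δI/I)²
  V term: (1×0.0984)² = 0.00969
  I term: (1×0.0742)² = 0.00551
Total = 0.0152. Share from I = 0.00551/0.0152 = 0.363.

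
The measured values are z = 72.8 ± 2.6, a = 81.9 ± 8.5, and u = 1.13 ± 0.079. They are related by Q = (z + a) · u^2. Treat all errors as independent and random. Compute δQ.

Let w = z + a = 155. δw = √(δz² + δa²) = √(6.76 + 72.2) = 8.89, so δw/w = 0.0575.
Q is then a monomial in w, u:
δQ/Q = √((δw/w)² + (2·δu/u)²) = √(0.00330 + 0.0196) = 0.151
Q = 198, so δQ = 0.151 × 198 = 29.9.

29.9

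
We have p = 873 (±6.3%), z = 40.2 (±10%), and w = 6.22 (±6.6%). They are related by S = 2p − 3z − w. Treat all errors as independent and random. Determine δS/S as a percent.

6.83%

For a sum/difference, combine absolute errors in quadrature:
  (2·δp)² = 12100;  (3·δz)² = 145;  (δw)² = 0.169
δS = √(12200) = 111
S = 1620, so δS/S = 111/1620 = 0.0683.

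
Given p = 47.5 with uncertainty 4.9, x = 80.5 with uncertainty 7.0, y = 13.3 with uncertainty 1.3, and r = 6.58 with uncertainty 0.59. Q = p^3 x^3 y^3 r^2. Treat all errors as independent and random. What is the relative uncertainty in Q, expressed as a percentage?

Each factor contributes (exponent × relative error)² to (δQ/Q)²:
  (3·δp/p)² = (3×0.103)² = 0.0958;  (3·δx/x)² = (3×0.0870)² = 0.0681;  (3·δy/y)² = (3×0.0977)² = 0.0860;  (2·δr/r)² = (2×0.0897)² = 0.0322
δQ/Q = √(0.282) = 0.531

53.1%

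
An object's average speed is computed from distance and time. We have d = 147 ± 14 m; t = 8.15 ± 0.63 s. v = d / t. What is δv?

v is a product of powers, so relative uncertainties combine in quadrature:
  (1·δd/d)² = (1×0.0952)² = 0.00907;  (-1·δt/t)² = (-1×0.0773)² = 0.00598
δv/v = √(0.0150) = 0.123
v = 18.0 m/s, so δv = 0.123 × 18.0 = 2.21 m/s.

2.21 m/s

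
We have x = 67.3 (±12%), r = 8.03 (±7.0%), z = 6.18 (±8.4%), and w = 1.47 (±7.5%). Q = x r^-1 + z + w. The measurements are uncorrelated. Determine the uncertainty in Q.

1.28

Let p = x·r^-1 = 8.38. δp/p = √((1·δx/x)² + (-1·δr/r)²) = √(0.0144 + 0.00490) = 0.139, so δp = 1.16.
Q = p + z + w: δQ = √(δp² + δz² + δw²) = √(1.36 + 0.269 + 0.0122) = 1.28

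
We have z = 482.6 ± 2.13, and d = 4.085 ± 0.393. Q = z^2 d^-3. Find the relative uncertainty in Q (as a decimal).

0.289

Relative error in a monomial: (δQ/Q)² = Σ (nᵢ · δxᵢ/xᵢ)².
  (2·δz/z)² = (2×0.00441)² = 7.79e-05;  (-3·δd/d)² = (-3×0.0962)² = 0.0833
δQ/Q = √(0.0834) = 0.289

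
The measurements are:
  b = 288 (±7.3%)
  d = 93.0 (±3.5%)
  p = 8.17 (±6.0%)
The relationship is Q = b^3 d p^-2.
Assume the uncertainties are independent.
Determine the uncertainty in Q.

Products/powers → add relative errors in quadrature, weighted by exponent:
  (3·δb/b)² = (3×0.0730)² = 0.0480;  (1·δd/d)² = (1×0.0350)² = 0.00123;  (-2·δp/p)² = (-2×0.0600)² = 0.0144
δQ/Q = √(0.0636) = 0.252
Q = 3.33e+07, so δQ = 0.252 × 3.33e+07 = 8.39e+06.

8.39e+06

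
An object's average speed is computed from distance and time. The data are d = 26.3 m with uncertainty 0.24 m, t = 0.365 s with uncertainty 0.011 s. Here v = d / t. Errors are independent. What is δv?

2.27 m/s

Each factor contributes (exponent × relative error)² to (δv/v)²:
  (1·δd/d)² = (1×0.00913)² = 8.33e-05;  (-1·δt/t)² = (-1×0.0301)² = 0.000908
δv/v = √(0.000992) = 0.0315
v = 72.1 m/s, so δv = 0.0315 × 72.1 = 2.27 m/s.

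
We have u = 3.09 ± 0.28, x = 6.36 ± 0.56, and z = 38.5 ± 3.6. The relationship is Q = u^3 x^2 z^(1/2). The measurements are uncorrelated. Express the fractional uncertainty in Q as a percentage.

32.7%

Since Q is a product/quotient, work with relative uncertainties:
  (3·δu/u)² = (3×0.0906)² = 0.0739;  (2·δx/x)² = (2×0.0881)² = 0.0310;  (½·δz/z)² = (0.5×0.0935)² = 0.00219
δQ/Q = √(0.107) = 0.327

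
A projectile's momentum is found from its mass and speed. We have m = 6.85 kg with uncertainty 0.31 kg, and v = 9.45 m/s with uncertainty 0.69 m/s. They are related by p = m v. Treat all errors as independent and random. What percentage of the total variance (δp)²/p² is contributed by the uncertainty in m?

(δp/p)² = (1·δm/m)² + (1·δv/v)²
  m term: (1×0.0453)² = 0.00205
  v term: (1×0.0730)² = 0.00533
Total = 0.00738. Share from m = 0.00205/0.00738 = 0.278.

27.8%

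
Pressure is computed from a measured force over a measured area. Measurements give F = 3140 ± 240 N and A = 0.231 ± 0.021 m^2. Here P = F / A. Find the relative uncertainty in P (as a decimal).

0.119

Relative error in a monomial: (δP/P)² = Σ (nᵢ · δxᵢ/xᵢ)².
  (1·δF/F)² = (1×0.0764)² = 0.00584;  (-1·δA/A)² = (-1×0.0909)² = 0.00826
δP/P = √(0.0141) = 0.119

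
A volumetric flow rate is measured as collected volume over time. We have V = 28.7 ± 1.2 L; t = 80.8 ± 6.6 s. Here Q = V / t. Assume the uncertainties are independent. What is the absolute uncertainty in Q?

0.0326 L/s

Each factor contributes (exponent × relative error)² to (δQ/Q)²:
  (1·δV/V)² = (1×0.0418)² = 0.00175;  (-1·δt/t)² = (-1×0.0817)² = 0.00667
δQ/Q = √(0.00842) = 0.0918
Q = 0.355 L/s, so δQ = 0.0918 × 0.355 = 0.0326 L/s.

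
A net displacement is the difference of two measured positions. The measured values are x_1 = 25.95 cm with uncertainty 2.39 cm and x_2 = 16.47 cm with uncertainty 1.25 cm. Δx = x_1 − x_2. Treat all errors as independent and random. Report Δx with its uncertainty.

Δx is a linear combination, so absolute uncertainties add in quadrature:
  (δx_1)² = 5.71;  (δx_2)² = 1.56
δΔx = √(7.27) = 2.70 cm
Δx = 9.480 cm.

9.480 ± 2.70 cm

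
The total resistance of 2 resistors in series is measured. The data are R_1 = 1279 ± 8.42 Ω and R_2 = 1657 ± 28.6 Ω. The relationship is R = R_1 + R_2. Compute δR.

29.8 Ω

Sums and differences: (δR)² = Σ (cᵢ δxᵢ)².
  (δR_1)² = 70.9;  (δR_2)² = 818
δR = √(889) = 29.8 Ω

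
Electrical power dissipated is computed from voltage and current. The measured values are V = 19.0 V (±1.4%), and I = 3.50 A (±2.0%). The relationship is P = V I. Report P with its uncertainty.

66.5 ± 1.62 W

Relative error in a monomial: (δP/P)² = Σ (nᵢ · δxᵢ/xᵢ)².
  (1·δV/V)² = (1×0.0140)² = 0.000196;  (1·δI/I)² = (1×0.0200)² = 0.000400
δP/P = √(0.000596) = 0.0244
P = 66.5 W, so δP = 0.0244 × 66.5 = 1.62 W.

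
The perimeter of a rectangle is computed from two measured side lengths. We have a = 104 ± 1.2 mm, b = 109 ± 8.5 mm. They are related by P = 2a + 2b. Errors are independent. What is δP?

Absolute uncertainties add in quadrature for a linear combination:
  (2·δa)² = 5.76;  (2·δb)² = 289
δP = √(295) = 17.2 mm

17.2 mm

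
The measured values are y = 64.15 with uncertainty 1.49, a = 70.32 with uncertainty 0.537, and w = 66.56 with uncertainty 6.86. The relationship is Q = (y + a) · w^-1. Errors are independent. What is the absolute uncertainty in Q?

0.210

Let u = y + a = 134.5. δu = √(δy² + δa²) = √(2.22 + 0.288) = 1.58, so δu/u = 0.0118.
Q is then a monomial in u, w:
δQ/Q = √((δu/u)² + (-1·δw/w)²) = √(0.000139 + 0.0106) = 0.104
Q = 2.020, so δQ = 0.104 × 2.020 = 0.210.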